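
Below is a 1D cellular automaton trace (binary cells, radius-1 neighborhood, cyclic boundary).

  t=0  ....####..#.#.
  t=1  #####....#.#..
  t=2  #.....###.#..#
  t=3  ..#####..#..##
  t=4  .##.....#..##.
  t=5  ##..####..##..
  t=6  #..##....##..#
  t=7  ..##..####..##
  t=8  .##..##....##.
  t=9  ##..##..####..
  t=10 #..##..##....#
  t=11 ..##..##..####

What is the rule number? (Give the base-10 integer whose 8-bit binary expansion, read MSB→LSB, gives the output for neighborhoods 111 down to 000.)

43

  ### -> .   bit 7 = 0  t=0,i=5
  ##. -> .   bit 6 = 0  t=0,i=7
  #.# -> #   bit 5 = 1  t=0,i=11
  #.. -> .   bit 4 = 0  t=0,i=8
  .## -> #   bit 3 = 1  t=0,i=4
  .#. -> .   bit 2 = 0  t=0,i=10
  ..# -> #   bit 1 = 1  t=0,i=3
  ... -> #   bit 0 = 1  t=0,i=0
  bits 00101011 = 43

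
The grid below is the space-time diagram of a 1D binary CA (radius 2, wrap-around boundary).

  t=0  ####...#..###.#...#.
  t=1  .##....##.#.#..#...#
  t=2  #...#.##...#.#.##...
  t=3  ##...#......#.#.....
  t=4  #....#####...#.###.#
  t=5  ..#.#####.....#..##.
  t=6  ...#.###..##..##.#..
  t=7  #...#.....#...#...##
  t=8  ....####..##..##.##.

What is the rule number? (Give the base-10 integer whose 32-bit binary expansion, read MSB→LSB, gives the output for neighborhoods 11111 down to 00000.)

  #####|#  b31=1 t=4,i=7
  ####.|#  b30=1 t=0,i=2
  ###.#|#  b29=1 t=0,i=12
  ###..|.  b28=0 t=0,i=3
  ##.##|#  b27=1 t=4,i=18
  ##.#.|.  b26=0 t=0,i=13
  ##..#|.  b25=0 t=6,i=8
  ##...|.  b24=0 t=0,i=4
  #.###|.  b23=0 t=0,i=0
  #.##.|.  b22=0 t=1,i=1
  #.#.#|.  b21=0 t=1,i=10
  #.#..|.  b20=0 t=0,i=14
  #..##|.  b19=0 t=0,i=9
  #..#.|.  b18=0 t=1,i=14
  #...#|.  b17=0 t=0,i=5
  #....|#  b16=1 t=1,i=4
  .####|#  b15=1 t=0,i=1
  .###.|.  b14=0 t=0,i=11
  .##.#|.  b13=0 t=1,i=8
  .##..|.  b12=0 t=1,i=2
  .#.##|#  b11=1 t=0,i=19
  .#.#.|#  b10=1 t=1,i=11
  .#..#|#  b9=1 t=0,i=8
  .#...|#  b8=1 t=0,i=15
  ..###|#  b7=1 t=0,i=10
  ..##.|#  b6=1 t=1,i=7
  ..#.#|.  b5=0 t=0,i=18
  ..#..|#  b4=1 t=0,i=7
  ...##|#  b3=1 t=1,i=6
  ...#.|.  b2=0 t=0,i=6
  ....#|.  b1=0 t=1,i=5
  .....|#  b0=1 t=3,i=8
  bits 11101000000000011000111111011001 = 3892416473

3892416473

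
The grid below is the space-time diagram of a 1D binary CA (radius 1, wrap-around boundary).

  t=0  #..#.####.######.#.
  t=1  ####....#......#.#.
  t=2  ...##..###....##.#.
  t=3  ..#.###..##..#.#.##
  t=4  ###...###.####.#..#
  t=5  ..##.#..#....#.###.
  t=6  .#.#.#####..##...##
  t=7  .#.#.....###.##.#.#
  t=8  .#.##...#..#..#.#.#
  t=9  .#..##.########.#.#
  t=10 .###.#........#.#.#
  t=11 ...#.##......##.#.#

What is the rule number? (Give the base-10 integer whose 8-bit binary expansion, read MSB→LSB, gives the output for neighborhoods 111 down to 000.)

  ### -> .   bit 7 = 0  t=0,i=6
  ##. -> #   bit 6 = 1  t=0,i=8
  #.# -> .   bit 5 = 0  t=0,i=4
  #.. -> #   bit 4 = 1  t=0,i=1
  .## -> .   bit 3 = 0  t=0,i=5
  .#. -> #   bit 2 = 1  t=0,i=0
  ..# -> #   bit 1 = 1  t=0,i=2
  ... -> .   bit 0 = 0  t=1,i=5
  bits 01010110 = 86

86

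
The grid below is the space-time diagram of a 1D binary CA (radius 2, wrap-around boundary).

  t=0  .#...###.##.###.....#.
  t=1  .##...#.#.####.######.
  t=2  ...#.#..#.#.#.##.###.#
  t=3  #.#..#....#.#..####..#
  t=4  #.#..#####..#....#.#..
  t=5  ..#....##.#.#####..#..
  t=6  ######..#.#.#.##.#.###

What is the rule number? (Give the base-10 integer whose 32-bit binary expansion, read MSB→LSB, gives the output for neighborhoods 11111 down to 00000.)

  [31] ##### => #  t=1,i=17
  [30] ####. => #  t=1,i=12
  [29] ###.# => .  t=0,i=7
  [28] ###.. => .  t=0,i=14
  [27] ##.## => #  t=0,i=8
  [26] ##.#. => .  t=2,i=20
  [25] ##..# => #  t=1,i=21
  [24] ##... => #  t=0,i=15
  [23] #.### => #  t=0,i=12
  [22] #.##. => .  t=0,i=9
  [21] #.#.# => #  t=1,i=8
  [20] #.#.. => #  t=2,i=5
  [19] #..## => .  t=1,i=0
  [18] #..#. => .  t=0,i=0
  [17] #...# => .  t=0,i=3
  [16] #.... => #  t=0,i=16
  [15] .#### => .  t=1,i=11
  [14] .###. => #  t=0,i=6
  [13] .##.# => #  t=0,i=10
  [12] .##.. => .  t=1,i=2
  [11] .#.## => .  t=1,i=9
  [10] .#.#. => .  t=1,i=7
  [9] .#..# => .  t=0,i=21
  [8] .#... => #  t=0,i=2
  [7] ..### => .  t=0,i=5
  [6] ..##. => .  t=1,i=1
  [5] ..#.# => .  t=1,i=6
  [4] ..#.. => #  t=0,i=1
  [3] ...## => .  t=0,i=4
  [2] ...#. => #  t=0,i=19
  [1] ....# => #  t=0,i=18
  [0] ..... => #  t=0,i=17
  bits 11001011101100010110000100010111 = 3417399575

3417399575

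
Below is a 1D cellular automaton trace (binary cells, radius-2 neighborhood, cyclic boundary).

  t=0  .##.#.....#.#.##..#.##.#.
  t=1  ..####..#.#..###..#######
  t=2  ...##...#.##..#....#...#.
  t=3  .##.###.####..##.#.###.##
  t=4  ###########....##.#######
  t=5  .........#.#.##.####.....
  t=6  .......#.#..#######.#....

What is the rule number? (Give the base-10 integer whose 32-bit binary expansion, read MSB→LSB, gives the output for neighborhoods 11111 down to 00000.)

  ##### -> .   bit 31 = 0  t=1,i=20
  ####. -> #   bit 30 = 1  t=1,i=4
  ###.# -> #   bit 29 = 1  t=3,i=6
  ###.. -> .   bit 28 = 0  t=1,i=5
  ##.## -> #   bit 27 = 1  t=3,i=0
  ##.#. -> #   bit 26 = 1  t=0,i=3
  ##..# -> .   bit 25 = 0  t=0,i=16
  ##... -> #   bit 24 = 1  t=2,i=5
  #.### -> #   bit 23 = 1  t=3,i=4
  #.##. -> #   bit 22 = 1  t=0,i=14
  #.#.# -> .   bit 21 = 0  t=0,i=12
  #.#.. -> #   bit 20 = 1  t=0,i=4
  #..## -> .   bit 19 = 0  t=0,i=0
  #..#. -> .   bit 18 = 0  t=0,i=17
  #...# -> #   bit 17 = 1  t=2,i=6
  #.... -> .   bit 16 = 0  t=0,i=6
  .#### -> #   bit 15 = 1  t=1,i=3
  .###. -> #   bit 14 = 1  t=1,i=14
  .##.# -> #   bit 13 = 1  t=0,i=2
  .##.. -> #   bit 12 = 1  t=0,i=15
  .#.## -> #   bit 11 = 1  t=0,i=13
  .#.#. -> .   bit 10 = 0  t=0,i=11
  .#..# -> #   bit 9 = 1  t=0,i=24
  .#... -> #   bit 8 = 1  t=0,i=5
  ..### -> .   bit 7 = 0  t=1,i=2
  ..##. -> .   bit 6 = 0  t=0,i=1
  ..#.# -> #   bit 5 = 1  t=0,i=10
  ..#.. -> #   bit 4 = 1  t=2,i=14
  ...## -> #   bit 3 = 1  t=2,i=2
  ...#. -> .   bit 2 = 0  t=0,i=9
  ....# -> #   bit 1 = 1  t=0,i=8
  ..... -> .   bit 0 = 0  t=0,i=7
  bits 01101101110100101111101100111010 = 1842543418

1842543418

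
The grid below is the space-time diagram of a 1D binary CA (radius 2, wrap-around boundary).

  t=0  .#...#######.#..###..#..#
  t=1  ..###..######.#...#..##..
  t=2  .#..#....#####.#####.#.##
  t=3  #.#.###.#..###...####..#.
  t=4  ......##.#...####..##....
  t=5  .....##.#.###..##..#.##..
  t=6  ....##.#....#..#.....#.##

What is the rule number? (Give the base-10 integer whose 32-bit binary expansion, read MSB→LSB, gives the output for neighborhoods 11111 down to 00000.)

4114809692

  #####|#  b31=1 t=0,i=7
  ####.|#  b30=1 t=0,i=10
  ###.#|#  b29=1 t=0,i=11
  ###..|#  b28=1 t=0,i=18
  ##.##|.  b27=0 t=2,i=14
  ##.#.|#  b26=1 t=0,i=12
  ##..#|.  b25=0 t=0,i=19
  ##...|#  b24=1 t=1,i=23
  #.###|.  b23=0 t=2,i=15
  #.##.|#  b22=1 t=2,i=23
  #.#.#|.  b21=0 t=2,i=21
  #.#..|.  b20=0 t=0,i=1
  #..##|.  b19=0 t=0,i=15
  #..#.|.  b18=0 t=0,i=20
  #...#|#  b17=1 t=0,i=3
  #....|#  b16=1 t=1,i=24
  .####|.  b15=0 t=0,i=6
  .###.|.  b14=0 t=0,i=17
  .##.#|.  b13=0 t=2,i=24
  .##..|.  b12=0 t=1,i=22
  .#.##|.  b11=0 t=2,i=22
  .#.#.|.  b10=0 t=0,i=0
  .#..#|#  b9=1 t=0,i=14
  .#...|#  b8=1 t=0,i=2
  ..###|.  b7=0 t=0,i=5
  ..##.|#  b6=1 t=1,i=21
  ..#.#|.  b5=0 t=0,i=24
  ..#..|#  b4=1 t=0,i=21
  ...##|#  b3=1 t=0,i=4
  ...#.|#  b2=1 t=1,i=17
  ....#|.  b1=0 t=1,i=0
  .....|.  b0=0 t=4,i=0
  bits 11110101010000110000001101011100 = 4114809692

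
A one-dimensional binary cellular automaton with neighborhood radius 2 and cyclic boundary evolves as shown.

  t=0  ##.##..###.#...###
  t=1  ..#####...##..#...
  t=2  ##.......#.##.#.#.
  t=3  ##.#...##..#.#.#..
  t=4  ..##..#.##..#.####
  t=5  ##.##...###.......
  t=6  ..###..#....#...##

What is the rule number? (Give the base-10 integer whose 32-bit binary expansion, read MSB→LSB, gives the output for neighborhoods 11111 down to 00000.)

  [31] ##### => .  t=0,i=17
  [30] ####. => .  t=0,i=0
  [29] ###.# => .  t=0,i=1
  [28] ###.. => .  t=1,i=6
  [27] ##.## => #  t=0,i=2
  [26] ##.#. => #  t=0,i=10
  [25] ##..# => #  t=0,i=5
  [24] ##... => .  t=1,i=7
  [23] #.### => .  t=4,i=14
  [22] #.##. => #  t=0,i=3
  [21] #.#.# => .  t=2,i=14
  [20] #.#.. => #  t=0,i=11
  [19] #..## => #  t=0,i=6
  [18] #..#. => .  t=1,i=13
  [17] #...# => .  t=0,i=13
  [16] #.... => #  t=1,i=16
  [15] .#### => .  t=0,i=16
  [14] .###. => .  t=0,i=8
  [13] .##.# => .  t=2,i=12
  [12] .##.. => #  t=0,i=4
  [11] .#.## => .  t=2,i=10
  [10] .#.#. => #  t=2,i=15
  [9] .#..# => #  t=3,i=16
  [8] .#... => .  t=0,i=12
  [7] ..### => .  t=0,i=7
  [6] ..##. => .  t=1,i=10
  [5] ..#.# => .  t=2,i=9
  [4] ..#.. => #  t=1,i=14
  [3] ...## => #  t=0,i=14
  [2] ...#. => #  t=2,i=8
  [1] ....# => #  t=1,i=0
  [0] ..... => .  t=1,i=17
  bits 00001110010110010001011000011110 = 240719390

240719390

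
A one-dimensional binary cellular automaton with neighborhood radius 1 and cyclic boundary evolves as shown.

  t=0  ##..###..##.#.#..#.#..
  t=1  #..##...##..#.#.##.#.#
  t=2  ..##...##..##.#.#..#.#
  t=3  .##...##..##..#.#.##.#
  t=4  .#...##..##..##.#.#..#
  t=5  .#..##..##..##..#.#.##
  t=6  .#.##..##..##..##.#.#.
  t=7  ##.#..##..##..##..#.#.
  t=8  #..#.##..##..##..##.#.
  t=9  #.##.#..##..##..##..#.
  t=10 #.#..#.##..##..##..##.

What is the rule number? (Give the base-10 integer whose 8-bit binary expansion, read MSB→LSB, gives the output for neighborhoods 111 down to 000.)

14

  ###|.  b7=0 t=0,i=5
  ##.|.  b6=0 t=0,i=1
  #.#|.  b5=0 t=0,i=11
  #..|.  b4=0 t=0,i=2
  .##|#  b3=1 t=0,i=0
  .#.|#  b2=1 t=0,i=12
  ..#|#  b1=1 t=0,i=3
  ...|.  b0=0 t=1,i=6
  bits 00001110 = 14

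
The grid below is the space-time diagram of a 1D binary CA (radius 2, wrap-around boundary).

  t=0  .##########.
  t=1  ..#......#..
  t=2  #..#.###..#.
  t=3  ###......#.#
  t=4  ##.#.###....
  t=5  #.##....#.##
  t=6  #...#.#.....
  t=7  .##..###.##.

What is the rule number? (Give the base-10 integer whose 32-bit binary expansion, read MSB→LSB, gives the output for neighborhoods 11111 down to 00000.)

  ##### -> .   bit 31 = 0  t=0,i=3
  ####. -> #   bit 30 = 1  t=0,i=9
  ###.# -> #   bit 29 = 1  t=5,i=0
  ###.. -> .   bit 28 = 0  t=0,i=10
  ##.## -> .   bit 27 = 0  t=5,i=1
  ##.#. -> #   bit 26 = 1  t=4,i=2
  ##..# -> .   bit 25 = 0  t=0,i=11
  ##... -> #   bit 24 = 1  t=3,i=3
  #.### -> .   bit 23 = 0  t=2,i=5
  #.##. -> .   bit 22 = 0  t=5,i=2
  #.#.# -> #   bit 21 = 1  t=4,i=3
  #.#.. -> #   bit 20 = 1  t=2,i=0
  #..## -> .   bit 19 = 0  t=0,i=0
  #..#. -> #   bit 18 = 1  t=2,i=2
  #...# -> #   bit 17 = 1  t=6,i=2
  #.... -> .   bit 16 = 0  t=1,i=4
  .#### -> #   bit 15 = 1  t=0,i=2
  .###. -> .   bit 14 = 0  t=2,i=6
  .##.# -> .   bit 13 = 0  t=4,i=1
  .##.. -> .   bit 12 = 0  t=5,i=3
  .#.## -> .   bit 11 = 0  t=2,i=4
  .#.#. -> #   bit 10 = 1  t=2,i=11
  .#..# -> #   bit 9 = 1  t=2,i=1
  .#... -> #   bit 8 = 1  t=1,i=3
  ..### -> .   bit 7 = 0  t=0,i=1
  ..##. -> #   bit 6 = 1  t=4,i=0
  ..#.# -> .   bit 5 = 0  t=2,i=3
  ..#.. -> .   bit 4 = 0  t=1,i=2
  ...## -> #   bit 3 = 1  t=4,i=11
  ...#. -> .   bit 2 = 0  t=1,i=1
  ....# -> #   bit 1 = 1  t=1,i=0
  ..... -> #   bit 0 = 1  t=1,i=5
  bits 01100101001101101000011101001011 = 1698072395

1698072395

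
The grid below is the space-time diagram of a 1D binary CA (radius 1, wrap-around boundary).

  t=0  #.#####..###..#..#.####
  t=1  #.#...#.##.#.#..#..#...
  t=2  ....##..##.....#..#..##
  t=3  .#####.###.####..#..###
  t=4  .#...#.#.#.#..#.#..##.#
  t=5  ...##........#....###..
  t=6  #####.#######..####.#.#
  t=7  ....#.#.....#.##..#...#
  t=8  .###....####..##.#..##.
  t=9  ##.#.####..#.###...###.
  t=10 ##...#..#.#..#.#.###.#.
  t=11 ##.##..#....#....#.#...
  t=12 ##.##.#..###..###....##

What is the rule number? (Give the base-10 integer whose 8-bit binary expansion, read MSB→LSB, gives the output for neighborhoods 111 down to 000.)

  [7] ### => .  t=0,i=3
  [6] ##. => #  t=0,i=0
  [5] #.# => .  t=0,i=1
  [4] #.. => .  t=0,i=7
  [3] .## => #  t=0,i=2
  [2] .#. => .  t=0,i=14
  [1] ..# => #  t=0,i=8
  [0] ... => #  t=1,i=4
  bits 01001011 = 75

75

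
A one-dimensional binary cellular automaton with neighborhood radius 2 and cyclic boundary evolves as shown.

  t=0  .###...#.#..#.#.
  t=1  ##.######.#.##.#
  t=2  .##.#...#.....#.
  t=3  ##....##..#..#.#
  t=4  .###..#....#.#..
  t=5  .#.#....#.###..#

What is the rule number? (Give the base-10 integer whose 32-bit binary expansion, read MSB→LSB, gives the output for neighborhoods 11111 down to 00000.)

  nb #####: next=.  (t=1,i=5, bit31=0)
  nb ####.: next=.  (t=1,i=7, bit30=0)
  nb ###.#: next=#  (t=1,i=1, bit29=1)
  nb ###..: next=#  (t=0,i=3, bit28=1)
  nb ##.##: next=#  (t=1,i=2, bit27=1)
  nb ##.#.: next=.  (t=1,i=9, bit26=0)
  nb ##..#: next=.  (t=3,i=8, bit25=0)
  nb ##...: next=#  (t=0,i=4, bit24=1)
  nb #.###: next=.  (t=1,i=3, bit23=0)
  nb #.##.: next=.  (t=1,i=12, bit22=0)
  nb #.#.#: next=.  (t=1,i=10, bit21=0)
  nb #.#..: next=.  (t=0,i=9, bit20=0)
  nb #..##: next=#  (t=0,i=0, bit19=1)
  nb #..#.: next=.  (t=0,i=11, bit18=0)
  nb #...#: next=#  (t=0,i=5, bit17=1)
  nb #....: next=#  (t=2,i=10, bit16=1)
  nb .####: next=#  (t=1,i=4, bit15=1)
  nb .###.: next=.  (t=0,i=2, bit14=0)
  nb .##.#: next=.  (t=1,i=13, bit13=0)
  nb .##..: next=.  (t=3,i=7, bit12=0)
  nb .#.##: next=.  (t=1,i=11, bit11=0)
  nb .#.#.: next=#  (t=0,i=8, bit10=1)
  nb .#..#: next=#  (t=0,i=10, bit9=1)
  nb .#...: next=.  (t=2,i=5, bit8=0)
  nb ..###: next=#  (t=0,i=1, bit7=1)
  nb ..##.: next=#  (t=2,i=1, bit6=1)
  nb ..#.#: next=#  (t=0,i=7, bit5=1)
  nb ..#..: next=.  (t=2,i=8, bit4=0)
  nb ...##: next=.  (t=3,i=5, bit3=0)
  nb ...#.: next=#  (t=0,i=6, bit2=1)
  nb ....#: next=.  (t=2,i=12, bit1=0)
  nb .....: next=.  (t=2,i=11, bit0=0)
  bits 00111001000010111000011011100100 = 957056740

957056740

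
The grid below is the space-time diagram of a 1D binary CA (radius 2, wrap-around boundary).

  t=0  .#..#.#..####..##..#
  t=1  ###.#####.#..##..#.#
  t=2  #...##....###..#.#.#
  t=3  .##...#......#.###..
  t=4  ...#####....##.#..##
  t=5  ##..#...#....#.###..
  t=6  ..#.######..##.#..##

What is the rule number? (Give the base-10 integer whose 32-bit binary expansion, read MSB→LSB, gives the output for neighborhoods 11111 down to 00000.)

62564148

  #####|.  b31=0 t=1,i=6
  ####.|.  b30=0 t=0,i=11
  ###.#|.  b29=0 t=1,i=2
  ###..|.  b28=0 t=0,i=12
  ##.##|.  b27=0 t=1,i=3
  ##.#.|.  b26=0 t=1,i=9
  ##..#|#  b25=1 t=0,i=13
  ##...|#  b24=1 t=2,i=1
  #.###|#  b23=1 t=1,i=4
  #.##.|.  b22=0 t=2,i=19
  #.#.#|#  b21=1 t=2,i=17
  #.#..|#  b20=1 t=0,i=1
  #..##|#  b19=1 t=0,i=8
  #..#.|.  b18=0 t=0,i=3
  #...#|#  b17=1 t=2,i=2
  #....|.  b16=0 t=2,i=7
  .####|#  b15=1 t=0,i=10
  .###.|.  b14=0 t=2,i=11
  .##.#|#  b13=1 t=4,i=13
  .##..|.  b12=0 t=0,i=16
  .#.##|.  b11=0 t=1,i=18
  .#.#.|#  b10=1 t=0,i=0
  .#..#|#  b9=1 t=0,i=2
  .#...|#  b8=1 t=3,i=7
  ..###|.  b7=0 t=0,i=9
  ..##.|.  b6=0 t=0,i=15
  ..#.#|#  b5=1 t=0,i=4
  ..#..|#  b4=1 t=3,i=6
  ...##|.  b3=0 t=2,i=3
  ...#.|#  b2=1 t=3,i=5
  ....#|.  b1=0 t=2,i=8
  .....|.  b0=0 t=3,i=9
  bits 00000011101110101010011100110100 = 62564148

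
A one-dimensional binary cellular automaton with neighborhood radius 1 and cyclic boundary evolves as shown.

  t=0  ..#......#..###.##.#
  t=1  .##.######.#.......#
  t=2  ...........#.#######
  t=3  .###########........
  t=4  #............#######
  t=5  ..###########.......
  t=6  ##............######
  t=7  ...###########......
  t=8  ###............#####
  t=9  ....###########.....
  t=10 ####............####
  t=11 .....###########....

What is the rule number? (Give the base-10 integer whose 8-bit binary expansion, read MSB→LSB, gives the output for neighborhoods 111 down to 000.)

  ### -> .   bit 7 = 0  t=0,i=13
  ##. -> .   bit 6 = 0  t=0,i=14
  #.# -> .   bit 5 = 0  t=0,i=15
  #.. -> .   bit 4 = 0  t=0,i=0
  .## -> .   bit 3 = 0  t=0,i=12
  .#. -> #   bit 2 = 1  t=0,i=2
  ..# -> #   bit 1 = 1  t=0,i=1
  ... -> #   bit 0 = 1  t=0,i=4
  bits 00000111 = 7

7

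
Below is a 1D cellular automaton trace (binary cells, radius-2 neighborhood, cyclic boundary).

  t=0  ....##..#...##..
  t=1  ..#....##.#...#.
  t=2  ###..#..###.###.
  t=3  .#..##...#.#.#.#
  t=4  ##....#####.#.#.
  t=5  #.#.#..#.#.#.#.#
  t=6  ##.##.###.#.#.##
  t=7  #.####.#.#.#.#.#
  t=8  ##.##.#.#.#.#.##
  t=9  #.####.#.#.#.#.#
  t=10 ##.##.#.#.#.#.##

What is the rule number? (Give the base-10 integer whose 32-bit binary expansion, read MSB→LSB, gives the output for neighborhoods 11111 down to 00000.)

  [31] ##### => .  t=4,i=8
  [30] ####. => #  t=4,i=9
  [29] ###.# => .  t=2,i=10
  [28] ###.. => .  t=2,i=2
  [27] ##.## => #  t=2,i=11
  [26] ##.#. => #  t=1,i=9
  [25] ##..# => .  t=0,i=6
  [24] ##... => #  t=0,i=14
  [23] #.### => .  t=2,i=0
  [22] #.##. => #  t=4,i=0
  [21] #.#.# => .  t=3,i=11
  [20] #.#.. => #  t=1,i=10
  [19] #..## => .  t=2,i=7
  [18] #..#. => #  t=0,i=7
  [17] #...# => #  t=0,i=10
  [16] #.... => .  t=0,i=15
  [15] .#### => #  t=4,i=7
  [14] .###. => #  t=2,i=1
  [13] .##.# => #  t=1,i=8
  [12] .##.. => .  t=0,i=5
  [11] .#.## => #  t=4,i=15
  [10] .#.#. => #  t=3,i=0
  [9] .#..# => .  t=2,i=6
  [8] .#... => .  t=0,i=9
  [7] ..### => .  t=2,i=8
  [6] ..##. => .  t=0,i=4
  [5] ..#.# => #  t=3,i=9
  [4] ..#.. => #  t=0,i=8
  [3] ...## => .  t=0,i=3
  [2] ...#. => #  t=1,i=1
  [1] ....# => #  t=0,i=2
  [0] ..... => .  t=0,i=0
  bits 01001101010101101110110000110110 = 1297542198

1297542198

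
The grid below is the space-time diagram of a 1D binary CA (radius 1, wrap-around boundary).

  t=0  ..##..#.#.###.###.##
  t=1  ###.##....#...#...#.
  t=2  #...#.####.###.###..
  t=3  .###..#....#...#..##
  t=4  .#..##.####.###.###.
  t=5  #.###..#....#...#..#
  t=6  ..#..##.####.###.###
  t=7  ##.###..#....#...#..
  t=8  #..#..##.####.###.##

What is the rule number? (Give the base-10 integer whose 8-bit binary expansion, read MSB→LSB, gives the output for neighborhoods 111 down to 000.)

27

  nb ###: next=.  (t=0,i=11, bit7=0)
  nb ##.: next=.  (t=0,i=3, bit6=0)
  nb #.#: next=.  (t=0,i=7, bit5=0)
  nb #..: next=#  (t=0,i=0, bit4=1)
  nb .##: next=#  (t=0,i=2, bit3=1)
  nb .#.: next=.  (t=0,i=6, bit2=0)
  nb ..#: next=#  (t=0,i=1, bit1=1)
  nb ...: next=#  (t=1,i=7, bit0=1)
  bits 00011011 = 27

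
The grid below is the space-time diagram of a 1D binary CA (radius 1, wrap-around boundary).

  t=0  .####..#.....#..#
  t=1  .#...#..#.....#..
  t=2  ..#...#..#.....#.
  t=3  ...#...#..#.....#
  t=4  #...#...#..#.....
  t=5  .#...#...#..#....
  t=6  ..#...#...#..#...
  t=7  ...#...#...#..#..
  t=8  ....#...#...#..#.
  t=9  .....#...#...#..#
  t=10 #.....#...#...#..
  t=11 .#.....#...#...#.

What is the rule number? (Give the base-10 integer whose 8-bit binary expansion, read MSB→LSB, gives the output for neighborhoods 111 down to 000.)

  ###|.  b7=0 t=0,i=2
  ##.|.  b6=0 t=0,i=4
  #.#|.  b5=0 t=0,i=0
  #..|#  b4=1 t=0,i=5
  .##|#  b3=1 t=0,i=1
  .#.|.  b2=0 t=0,i=7
  ..#|.  b1=0 t=0,i=6
  ...|.  b0=0 t=0,i=9
  bits 00011000 = 24

24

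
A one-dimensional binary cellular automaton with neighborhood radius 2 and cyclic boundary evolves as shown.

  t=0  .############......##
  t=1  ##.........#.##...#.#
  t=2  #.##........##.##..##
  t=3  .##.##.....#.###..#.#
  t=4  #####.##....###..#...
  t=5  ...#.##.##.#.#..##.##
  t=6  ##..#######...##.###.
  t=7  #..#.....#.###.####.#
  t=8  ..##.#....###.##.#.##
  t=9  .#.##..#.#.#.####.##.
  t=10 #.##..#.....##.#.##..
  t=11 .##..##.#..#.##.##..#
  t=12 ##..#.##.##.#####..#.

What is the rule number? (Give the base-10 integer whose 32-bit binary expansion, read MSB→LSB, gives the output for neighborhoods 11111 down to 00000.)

1305438744

  nb #####: next=.  (t=0,i=3, bit31=0)
  nb ####.: next=#  (t=0,i=11, bit30=1)
  nb ###.#: next=.  (t=2,i=0, bit29=0)
  nb ###..: next=.  (t=0,i=12, bit28=0)
  nb ##.##: next=#  (t=0,i=0, bit27=1)
  nb ##.#.: next=#  (t=5,i=10, bit26=1)
  nb ##..#: next=.  (t=2,i=17, bit25=0)
  nb ##...: next=#  (t=0,i=13, bit24=1)
  nb #.###: next=#  (t=0,i=1, bit23=1)
  nb #.##.: next=#  (t=1,i=13, bit22=1)
  nb #.#.#: next=.  (t=3,i=20, bit21=0)
  nb #.#..: next=.  (t=5,i=13, bit20=0)
  nb #..##: next=#  (t=2,i=18, bit19=1)
  nb #..#.: next=#  (t=3,i=17, bit18=1)
  nb #...#: next=#  (t=1,i=16, bit17=1)
  nb #....: next=#  (t=0,i=14, bit16=1)
  nb .####: next=.  (t=0,i=2, bit15=0)
  nb .###.: next=#  (t=1,i=0, bit14=1)
  nb .##.#: next=#  (t=0,i=20, bit13=1)
  nb .##..: next=.  (t=1,i=14, bit12=0)
  nb .#.##: next=#  (t=1,i=12, bit11=1)
  nb .#.#.: next=.  (t=3,i=19, bit10=0)
  nb .#..#: next=#  (t=5,i=14, bit9=1)
  nb .#...: next=.  (t=4,i=18, bit8=0)
  nb ..###: next=.  (t=2,i=19, bit7=0)
  nb ..##.: next=.  (t=0,i=19, bit6=0)
  nb ..#.#: next=.  (t=1,i=11, bit5=0)
  nb ..#..: next=#  (t=4,i=17, bit4=1)
  nb ...##: next=#  (t=0,i=18, bit3=1)
  nb ...#.: next=.  (t=1,i=10, bit2=0)
  nb ....#: next=.  (t=0,i=17, bit1=0)
  nb .....: next=.  (t=0,i=15, bit0=0)
  bits 01001101110011110110101000011000 = 1305438744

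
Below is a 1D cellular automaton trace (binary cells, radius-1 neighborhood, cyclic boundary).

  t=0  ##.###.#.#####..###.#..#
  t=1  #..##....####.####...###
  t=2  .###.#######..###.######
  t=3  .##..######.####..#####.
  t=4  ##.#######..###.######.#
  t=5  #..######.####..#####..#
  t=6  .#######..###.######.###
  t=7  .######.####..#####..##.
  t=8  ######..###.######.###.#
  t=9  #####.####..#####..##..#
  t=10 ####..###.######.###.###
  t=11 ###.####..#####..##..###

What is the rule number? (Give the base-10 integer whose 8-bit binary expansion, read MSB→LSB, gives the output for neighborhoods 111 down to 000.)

155

  nb ###: next=#  (t=0,i=0, bit7=1)
  nb ##.: next=.  (t=0,i=1, bit6=0)
  nb #.#: next=.  (t=0,i=2, bit5=0)
  nb #..: next=#  (t=0,i=14, bit4=1)
  nb .##: next=#  (t=0,i=3, bit3=1)
  nb .#.: next=.  (t=0,i=7, bit2=0)
  nb ..#: next=#  (t=0,i=15, bit1=1)
  nb ...: next=#  (t=1,i=6, bit0=1)
  bits 10011011 = 155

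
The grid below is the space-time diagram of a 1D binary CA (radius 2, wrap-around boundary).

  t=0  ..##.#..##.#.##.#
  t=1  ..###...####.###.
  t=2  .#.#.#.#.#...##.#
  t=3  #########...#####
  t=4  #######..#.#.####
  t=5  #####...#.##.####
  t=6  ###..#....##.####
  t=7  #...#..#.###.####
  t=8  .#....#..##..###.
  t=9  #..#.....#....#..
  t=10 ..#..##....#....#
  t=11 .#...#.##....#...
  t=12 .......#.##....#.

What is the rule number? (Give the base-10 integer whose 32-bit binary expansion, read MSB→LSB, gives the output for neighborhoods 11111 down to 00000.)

2246435913

  ##### -> #   bit 31 = 1  t=3,i=0
  ####. -> .   bit 30 = 0  t=1,i=10
  ###.# -> .   bit 29 = 0  t=1,i=11
  ###.. -> .   bit 28 = 0  t=1,i=4
  ##.## -> .   bit 27 = 0  t=1,i=12
  ##.#. -> #   bit 26 = 1  t=0,i=4
  ##..# -> .   bit 25 = 0  t=4,i=7
  ##... -> #   bit 24 = 1  t=1,i=5
  #.### -> #   bit 23 = 1  t=1,i=13
  #.##. -> #   bit 22 = 1  t=0,i=13
  #.#.# -> #   bit 21 = 1  t=0,i=11
  #.#.. -> .   bit 20 = 0  t=0,i=5
  #..## -> .   bit 19 = 0  t=0,i=1
  #..#. -> #   bit 18 = 1  t=4,i=8
  #...# -> .   bit 17 = 0  t=1,i=0
  #.... -> #   bit 16 = 1  t=6,i=7
  .#### -> #   bit 15 = 1  t=1,i=9
  .###. -> #   bit 14 = 1  t=1,i=3
  .##.# -> #   bit 13 = 1  t=0,i=3
  .##.. -> .   bit 12 = 0  t=8,i=10
  .#.## -> .   bit 11 = 0  t=0,i=12
  .#.#. -> #   bit 10 = 1  t=2,i=0
  .#..# -> .   bit 9 = 0  t=0,i=0
  .#... -> .   bit 8 = 0  t=2,i=10
  ..### -> .   bit 7 = 0  t=1,i=2
  ..##. -> #   bit 6 = 1  t=0,i=2
  ..#.# -> .   bit 5 = 0  t=4,i=9
  ..#.. -> .   bit 4 = 0  t=6,i=5
  ...## -> #   bit 3 = 1  t=1,i=1
  ...#. -> .   bit 2 = 0  t=5,i=7
  ....# -> .   bit 1 = 0  t=6,i=8
  ..... -> #   bit 0 = 1  t=9,i=6
  bits 10000101111001011110010001001001 = 2246435913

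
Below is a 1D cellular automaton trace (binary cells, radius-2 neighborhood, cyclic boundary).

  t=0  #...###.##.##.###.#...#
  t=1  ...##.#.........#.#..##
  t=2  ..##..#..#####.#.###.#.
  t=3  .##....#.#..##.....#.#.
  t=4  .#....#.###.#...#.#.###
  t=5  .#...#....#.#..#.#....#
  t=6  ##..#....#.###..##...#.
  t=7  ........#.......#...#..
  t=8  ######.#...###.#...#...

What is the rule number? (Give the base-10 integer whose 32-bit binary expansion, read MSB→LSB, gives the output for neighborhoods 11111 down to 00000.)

  #####|.  b31=0 t=2,i=11
  ####.|#  b30=1 t=2,i=12
  ###.#|#  b29=1 t=0,i=6
  ###..|.  b28=0 t=6,i=13
  ##.##|.  b27=0 t=0,i=7
  ##.#.|.  b26=0 t=0,i=17
  ##..#|.  b25=0 t=2,i=4
  ##...|.  b24=0 t=0,i=1
  #.###|.  b23=0 t=0,i=14
  #.##.|.  b22=0 t=0,i=8
  #.#.#|.  b21=0 t=2,i=15
  #.#..|#  b20=1 t=0,i=18
  #..##|.  b19=0 t=1,i=20
  #..#.|.  b18=0 t=2,i=5
  #...#|.  b17=0 t=0,i=2
  #....|.  b16=0 t=1,i=8
  .####|.  b15=0 t=2,i=10
  .###.|.  b14=0 t=0,i=5
  .##.#|.  b13=0 t=0,i=9
  .##..|.  b12=0 t=0,i=0
  .#.##|.  b11=0 t=2,i=16
  .#.#.|#  b10=1 t=1,i=17
  .#..#|#  b9=1 t=1,i=19
  .#...|.  b8=0 t=0,i=19
  ..###|#  b7=1 t=0,i=4
  ..##.|#  b6=1 t=0,i=22
  ..#.#|.  b5=0 t=1,i=16
  ..#..|.  b4=0 t=2,i=6
  ...##|#  b3=1 t=0,i=3
  ...#.|#  b2=1 t=1,i=15
  ....#|.  b1=0 t=1,i=14
  .....|#  b0=1 t=1,i=9
  bits 01100000000100000000011011001101 = 1611663053

1611663053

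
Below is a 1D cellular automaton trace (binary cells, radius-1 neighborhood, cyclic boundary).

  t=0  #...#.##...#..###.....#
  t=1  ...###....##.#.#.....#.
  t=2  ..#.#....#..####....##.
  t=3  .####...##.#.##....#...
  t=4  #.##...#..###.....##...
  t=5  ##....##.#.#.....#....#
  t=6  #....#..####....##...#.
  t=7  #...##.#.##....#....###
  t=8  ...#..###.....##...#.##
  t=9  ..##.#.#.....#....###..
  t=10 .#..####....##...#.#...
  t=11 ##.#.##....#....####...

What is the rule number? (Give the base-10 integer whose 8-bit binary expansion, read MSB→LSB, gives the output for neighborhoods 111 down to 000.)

  ###|#  b7=1 t=0,i=15
  ##.|.  b6=0 t=0,i=0
  #.#|#  b5=1 t=0,i=5
  #..|.  b4=0 t=0,i=1
  .##|.  b3=0 t=0,i=6
  .#.|#  b2=1 t=0,i=4
  ..#|#  b1=1 t=0,i=3
  ...|.  b0=0 t=0,i=2
  bits 10100110 = 166

166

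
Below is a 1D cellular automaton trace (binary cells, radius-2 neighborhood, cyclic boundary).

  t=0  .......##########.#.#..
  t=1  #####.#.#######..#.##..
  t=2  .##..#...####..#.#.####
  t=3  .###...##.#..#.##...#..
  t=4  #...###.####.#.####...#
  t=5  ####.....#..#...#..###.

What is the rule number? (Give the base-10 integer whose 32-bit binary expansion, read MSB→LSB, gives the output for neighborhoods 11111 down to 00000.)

  ##### -> #   bit 31 = 1  t=0,i=9
  ####. -> .   bit 30 = 0  t=0,i=15
  ###.# -> .   bit 29 = 0  t=0,i=16
  ###.. -> .   bit 28 = 0  t=1,i=14
  ##.## -> .   bit 27 = 0  t=2,i=0
  ##.#. -> #   bit 26 = 1  t=0,i=17
  ##..# -> #   bit 25 = 1  t=1,i=15
  ##... -> #   bit 24 = 1  t=3,i=4
  #.### -> .   bit 23 = 0  t=1,i=8
  #.##. -> #   bit 22 = 1  t=1,i=19
  #.#.# -> .   bit 21 = 0  t=0,i=18
  #.#.. -> #   bit 20 = 1  t=0,i=20
  #..## -> #   bit 19 = 1  t=1,i=22
  #..#. -> .   bit 18 = 0  t=1,i=16
  #...# -> #   bit 17 = 1  t=2,i=7
  #.... -> .   bit 16 = 0  t=0,i=22
  .#### -> #   bit 15 = 1  t=0,i=8
  .###. -> .   bit 14 = 0  t=3,i=2
  .##.# -> #   bit 13 = 1  t=3,i=8
  .##.. -> #   bit 12 = 1  t=1,i=20
  .#.## -> .   bit 11 = 0  t=1,i=7
  .#.#. -> #   bit 10 = 1  t=0,i=19
  .#..# -> #   bit 9 = 1  t=3,i=11
  .#... -> .   bit 8 = 0  t=0,i=21
  ..### -> .   bit 7 = 0  t=0,i=7
  ..##. -> .   bit 6 = 0  t=3,i=7
  ..#.# -> #   bit 5 = 1  t=1,i=17
  ..#.. -> .   bit 4 = 0  t=2,i=5
  ...## -> #   bit 3 = 1  t=0,i=6
  ...#. -> .   bit 2 = 0  t=3,i=19
  ....# -> .   bit 1 = 0  t=0,i=5
  ..... -> #   bit 0 = 1  t=0,i=0
  bits 10000111010110101011011000101001 = 2270869033

2270869033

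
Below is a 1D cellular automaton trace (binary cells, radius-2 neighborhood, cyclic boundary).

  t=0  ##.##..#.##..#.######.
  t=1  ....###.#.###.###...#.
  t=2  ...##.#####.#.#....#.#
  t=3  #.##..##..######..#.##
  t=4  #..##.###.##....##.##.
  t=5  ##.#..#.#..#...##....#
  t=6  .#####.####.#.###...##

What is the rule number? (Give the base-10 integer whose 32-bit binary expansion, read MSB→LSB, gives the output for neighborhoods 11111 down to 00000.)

  #####|.  b31=0 t=0,i=17
  ####.|.  b30=0 t=0,i=19
  ###.#|#  b29=1 t=0,i=20
  ###..|.  b28=0 t=1,i=16
  ##.##|.  b27=0 t=0,i=2
  ##.#.|#  b26=1 t=1,i=7
  ##..#|#  b25=1 t=0,i=5
  ##...|.  b24=0 t=1,i=17
  #.###|#  b23=1 t=0,i=15
  #.##.|.  b22=0 t=0,i=0
  #.#.#|#  b21=1 t=1,i=8
  #.#..|#  b20=1 t=2,i=14
  #..##|.  b19=0 t=3,i=5
  #..#.|#  b18=1 t=0,i=6
  #...#|.  b17=0 t=1,i=18
  #....|.  b16=0 t=1,i=0
  .####|#  b15=1 t=0,i=16
  .###.|.  b14=0 t=1,i=5
  .##.#|.  b13=0 t=0,i=1
  .##..|#  b12=1 t=0,i=4
  .#.##|#  b11=1 t=0,i=8
  .#.#.|#  b10=1 t=2,i=13
  .#..#|#  b9=1 t=4,i=1
  .#...|#  b8=1 t=1,i=21
  ..###|#  b7=1 t=1,i=4
  ..##.|#  b6=1 t=2,i=3
  ..#.#|.  b5=0 t=0,i=7
  ..#..|.  b4=0 t=1,i=20
  ...##|#  b3=1 t=1,i=3
  ...#.|#  b2=1 t=1,i=19
  ....#|.  b1=0 t=1,i=2
  .....|.  b0=0 t=1,i=1
  bits 00100110101101001001111111001100 = 649371596

649371596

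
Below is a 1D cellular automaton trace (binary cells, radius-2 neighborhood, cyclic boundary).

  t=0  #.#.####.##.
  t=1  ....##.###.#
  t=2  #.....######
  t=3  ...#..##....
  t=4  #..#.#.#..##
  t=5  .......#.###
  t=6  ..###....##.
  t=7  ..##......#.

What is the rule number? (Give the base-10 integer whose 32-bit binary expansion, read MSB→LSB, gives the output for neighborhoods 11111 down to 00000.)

  #####|.  b31=0 t=2,i=8
  ####.|.  b30=0 t=0,i=6
  ###.#|#  b29=1 t=0,i=7
  ###..|.  b28=0 t=2,i=0
  ##.##|#  b27=1 t=0,i=8
  ##.#.|#  b26=1 t=0,i=11
  ##..#|.  b25=0 t=4,i=1
  ##...|.  b24=0 t=2,i=1
  #.###|#  b23=1 t=0,i=4
  #.##.|#  b22=1 t=0,i=9
  #.#.#|.  b21=0 t=0,i=0
  #.#..|#  b20=1 t=1,i=11
  #..##|#  b19=1 t=3,i=5
  #..#.|.  b18=0 t=4,i=2
  #...#|.  b17=0 t=6,i=0
  #....|.  b16=0 t=1,i=1
  .####|#  b15=1 t=0,i=5
  .###.|#  b14=1 t=1,i=8
  .##.#|.  b13=0 t=0,i=10
  .##..|#  b12=1 t=3,i=7
  .#.##|.  b11=0 t=0,i=3
  .#.#.|.  b10=0 t=0,i=1
  .#..#|.  b9=0 t=3,i=4
  .#...|#  b8=1 t=1,i=0
  ..###|#  b7=1 t=2,i=6
  ..##.|.  b6=0 t=1,i=4
  ..#.#|.  b5=0 t=4,i=3
  ..#..|#  b4=1 t=3,i=3
  ...##|.  b3=0 t=1,i=3
  ...#.|.  b2=0 t=3,i=2
  ....#|.  b1=0 t=1,i=2
  .....|#  b0=1 t=2,i=3
  bits 00101100110110001101000110010001 = 752406929

752406929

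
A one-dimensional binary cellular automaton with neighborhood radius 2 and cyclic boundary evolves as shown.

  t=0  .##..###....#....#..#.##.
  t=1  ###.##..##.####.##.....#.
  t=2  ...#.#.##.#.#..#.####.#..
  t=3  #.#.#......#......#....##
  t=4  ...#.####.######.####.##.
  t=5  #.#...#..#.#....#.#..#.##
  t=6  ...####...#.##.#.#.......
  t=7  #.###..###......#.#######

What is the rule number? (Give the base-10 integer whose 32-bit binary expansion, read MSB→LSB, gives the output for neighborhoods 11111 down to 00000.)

151754205

  ##### -> .   bit 31 = 0  t=4,i=12
  ####. -> .   bit 30 = 0  t=1,i=13
  ###.# -> .   bit 29 = 0  t=1,i=2
  ###.. -> .   bit 28 = 0  t=0,i=7
  ##.## -> #   bit 27 = 1  t=1,i=3
  ##.#. -> .   bit 26 = 0  t=2,i=9
  ##..# -> .   bit 25 = 0  t=0,i=3
  ##... -> #   bit 24 = 1  t=0,i=8
  #.### -> .   bit 23 = 0  t=1,i=0
  #.##. -> .   bit 22 = 0  t=0,i=22
  #.#.# -> .   bit 21 = 0  t=2,i=5
  #.#.. -> .   bit 20 = 0  t=2,i=12
  #..## -> #   bit 19 = 1  t=0,i=0
  #..#. -> .   bit 18 = 0  t=0,i=19
  #...# -> #   bit 17 = 1  t=5,i=4
  #.... -> #   bit 16 = 1  t=0,i=9
  .#### -> #   bit 15 = 1  t=1,i=12
  .###. -> .   bit 14 = 0  t=0,i=6
  .##.# -> .   bit 13 = 0  t=1,i=9
  .##.. -> #   bit 12 = 1  t=0,i=2
  .#.## -> .   bit 11 = 0  t=0,i=21
  .#.#. -> #   bit 10 = 1  t=2,i=4
  .#..# -> .   bit 9 = 0  t=0,i=18
  .#... -> #   bit 8 = 1  t=0,i=13
  ..### -> #   bit 7 = 1  t=0,i=5
  ..##. -> #   bit 6 = 1  t=0,i=1
  ..#.# -> .   bit 5 = 0  t=0,i=20
  ..#.. -> #   bit 4 = 1  t=0,i=12
  ...## -> #   bit 3 = 1  t=3,i=22
  ...#. -> #   bit 2 = 1  t=0,i=11
  ....# -> .   bit 1 = 0  t=0,i=10
  ..... -> #   bit 0 = 1  t=1,i=20
  bits 00001001000010111001010111011101 = 151754205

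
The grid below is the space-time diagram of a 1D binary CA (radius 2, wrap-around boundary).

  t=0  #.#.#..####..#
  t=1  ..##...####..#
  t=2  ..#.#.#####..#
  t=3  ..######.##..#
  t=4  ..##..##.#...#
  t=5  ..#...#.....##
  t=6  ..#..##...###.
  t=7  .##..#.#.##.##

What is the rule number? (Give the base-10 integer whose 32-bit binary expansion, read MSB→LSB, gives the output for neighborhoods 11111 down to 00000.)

  nb #####: next=.  (t=2,i=8, bit31=0)
  nb ####.: next=#  (t=0,i=9, bit30=1)
  nb ###.#: next=#  (t=3,i=7, bit29=1)
  nb ###..: next=#  (t=0,i=10, bit28=1)
  nb ##.##: next=.  (t=3,i=8, bit27=0)
  nb ##.#.: next=.  (t=0,i=1, bit26=0)
  nb ##..#: next=.  (t=0,i=11, bit25=0)
  nb ##...: next=#  (t=1,i=4, bit24=1)
  nb #.###: next=#  (t=2,i=6, bit23=1)
  nb #.##.: next=#  (t=3,i=9, bit22=1)
  nb #.#.#: next=#  (t=0,i=2, bit21=1)
  nb #.#..: next=.  (t=0,i=4, bit20=0)
  nb #..##: next=.  (t=0,i=6, bit19=0)
  nb #..#.: next=.  (t=1,i=12, bit18=0)
  nb #...#: next=.  (t=1,i=5, bit17=0)
  nb #....: next=.  (t=5,i=8, bit16=0)
  nb .####: next=#  (t=0,i=8, bit15=1)
  nb .###.: next=.  (t=6,i=11, bit14=0)
  nb .##.#: next=.  (t=0,i=0, bit13=0)
  nb .##..: next=.  (t=1,i=3, bit12=0)
  nb .#.##: next=#  (t=2,i=5, bit11=1)
  nb .#.#.: next=#  (t=0,i=3, bit10=1)
  nb .#..#: next=.  (t=0,i=5, bit9=0)
  nb .#...: next=.  (t=4,i=10, bit8=0)
  nb ..###: next=#  (t=0,i=7, bit7=1)
  nb ..##.: next=#  (t=0,i=13, bit6=1)
  nb ..#.#: next=#  (t=2,i=2, bit5=1)
  nb ..#..: next=#  (t=1,i=13, bit4=1)
  nb ...##: next=#  (t=1,i=6, bit3=1)
  nb ...#.: next=#  (t=4,i=12, bit2=1)
  nb ....#: next=#  (t=5,i=10, bit1=1)
  nb .....: next=.  (t=5,i=9, bit0=0)
  bits 01110001111000001000110011111110 = 1910541566

1910541566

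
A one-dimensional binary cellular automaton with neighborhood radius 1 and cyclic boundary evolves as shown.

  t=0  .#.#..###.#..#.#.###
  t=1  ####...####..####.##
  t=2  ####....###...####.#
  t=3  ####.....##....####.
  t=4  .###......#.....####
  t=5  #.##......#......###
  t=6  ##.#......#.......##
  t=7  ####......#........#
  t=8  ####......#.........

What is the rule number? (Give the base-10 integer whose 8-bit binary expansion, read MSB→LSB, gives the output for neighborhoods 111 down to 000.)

228

  ###|#  b7=1 t=0,i=7
  ##.|#  b6=1 t=0,i=8
  #.#|#  b5=1 t=0,i=0
  #..|.  b4=0 t=0,i=4
  .##|.  b3=0 t=0,i=6
  .#.|#  b2=1 t=0,i=1
  ..#|.  b1=0 t=0,i=5
  ...|.  b0=0 t=1,i=5
  bits 11100100 = 228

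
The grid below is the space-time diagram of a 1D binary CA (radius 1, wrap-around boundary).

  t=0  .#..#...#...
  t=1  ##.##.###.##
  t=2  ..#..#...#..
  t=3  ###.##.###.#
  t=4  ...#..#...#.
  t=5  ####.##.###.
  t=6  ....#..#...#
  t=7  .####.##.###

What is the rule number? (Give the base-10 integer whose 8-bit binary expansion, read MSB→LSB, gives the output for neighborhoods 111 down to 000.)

  ### -> .   bit 7 = 0  t=1,i=0
  ##. -> .   bit 6 = 0  t=1,i=1
  #.# -> #   bit 5 = 1  t=1,i=2
  #.. -> .   bit 4 = 0  t=0,i=2
  .## -> .   bit 3 = 0  t=1,i=3
  .#. -> #   bit 2 = 1  t=0,i=1
  ..# -> #   bit 1 = 1  t=0,i=0
  ... -> #   bit 0 = 1  t=0,i=6
  bits 00100111 = 39

39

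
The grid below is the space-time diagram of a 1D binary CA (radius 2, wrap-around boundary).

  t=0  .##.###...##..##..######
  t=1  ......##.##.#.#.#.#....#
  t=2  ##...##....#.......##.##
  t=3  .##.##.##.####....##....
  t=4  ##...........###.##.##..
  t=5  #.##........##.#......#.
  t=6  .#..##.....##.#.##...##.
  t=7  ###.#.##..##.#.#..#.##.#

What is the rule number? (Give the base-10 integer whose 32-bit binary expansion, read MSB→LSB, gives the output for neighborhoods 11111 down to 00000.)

  #####|.  b31=0 t=0,i=20
  ####.|.  b30=0 t=0,i=22
  ###.#|#  b29=1 t=0,i=23
  ###..|#  b28=1 t=0,i=6
  ##.##|.  b27=0 t=0,i=0
  ##.#.|#  b26=1 t=1,i=11
  ##..#|#  b25=1 t=0,i=12
  ##...|#  b24=1 t=0,i=7
  #.###|.  b23=0 t=0,i=4
  #.##.|.  b22=0 t=0,i=1
  #.#.#|.  b21=0 t=1,i=12
  #.#..|.  b20=0 t=1,i=18
  #..##|.  b19=0 t=0,i=13
  #..#.|#  b18=1 t=6,i=0
  #...#|.  b17=0 t=0,i=8
  #....|#  b16=1 t=1,i=1
  .####|.  b15=0 t=0,i=19
  .###.|.  b14=0 t=0,i=5
  .##.#|.  b13=0 t=0,i=2
  .##..|.  b12=0 t=0,i=11
  .#.##|#  b11=1 t=5,i=1
  .#.#.|.  b10=0 t=1,i=13
  .#..#|#  b9=1 t=6,i=2
  .#...|#  b8=1 t=1,i=0
  ..###|#  b7=1 t=0,i=18
  ..##.|#  b6=1 t=0,i=10
  ..#.#|#  b5=1 t=5,i=22
  ..#..|#  b4=1 t=1,i=23
  ...##|#  b3=1 t=0,i=9
  ...#.|#  b2=1 t=1,i=22
  ....#|.  b1=0 t=1,i=4
  .....|.  b0=0 t=1,i=2
  bits 00110111000001010000101111111100 = 923077628

923077628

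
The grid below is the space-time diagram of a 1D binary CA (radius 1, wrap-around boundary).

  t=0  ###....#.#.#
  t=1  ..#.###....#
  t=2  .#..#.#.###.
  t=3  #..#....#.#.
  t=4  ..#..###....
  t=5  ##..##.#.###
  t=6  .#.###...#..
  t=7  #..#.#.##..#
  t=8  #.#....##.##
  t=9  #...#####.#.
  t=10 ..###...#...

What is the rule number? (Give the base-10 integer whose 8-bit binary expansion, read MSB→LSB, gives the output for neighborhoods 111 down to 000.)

  ### -> .   bit 7 = 0  t=0,i=0
  ##. -> #   bit 6 = 1  t=0,i=2
  #.# -> .   bit 5 = 0  t=0,i=8
  #.. -> .   bit 4 = 0  t=0,i=3
  .## -> #   bit 3 = 1  t=0,i=11
  .#. -> .   bit 2 = 0  t=0,i=7
  ..# -> #   bit 1 = 1  t=0,i=6
  ... -> #   bit 0 = 1  t=0,i=4
  bits 01001011 = 75

75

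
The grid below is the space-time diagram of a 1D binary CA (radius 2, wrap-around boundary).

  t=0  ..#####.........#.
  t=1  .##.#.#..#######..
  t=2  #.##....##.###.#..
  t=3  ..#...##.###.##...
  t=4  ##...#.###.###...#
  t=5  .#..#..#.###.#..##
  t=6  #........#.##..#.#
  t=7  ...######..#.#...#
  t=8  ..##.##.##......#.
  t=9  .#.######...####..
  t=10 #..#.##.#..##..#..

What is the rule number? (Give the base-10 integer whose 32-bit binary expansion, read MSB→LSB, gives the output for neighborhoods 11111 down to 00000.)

  nb #####: next=#  (t=0,i=4, bit31=1)
  nb ####.: next=.  (t=0,i=5, bit30=0)
  nb ###.#: next=#  (t=2,i=13, bit29=1)
  nb ###..: next=#  (t=0,i=6, bit28=1)
  nb ##.##: next=#  (t=2,i=10, bit27=1)
  nb ##.#.: next=#  (t=1,i=3, bit26=1)
  nb ##..#: next=#  (t=6,i=13, bit25=1)
  nb ##...: next=.  (t=0,i=7, bit24=0)
  nb #.###: next=#  (t=2,i=11, bit23=1)
  nb #.##.: next=#  (t=2,i=2, bit22=1)
  nb #.#.#: next=.  (t=1,i=4, bit21=0)
  nb #.#..: next=.  (t=1,i=6, bit20=0)
  nb #..##: next=#  (t=1,i=8, bit19=1)
  nb #..#.: next=.  (t=2,i=17, bit18=0)
  nb #...#: next=.  (t=0,i=0, bit17=0)
  nb #....: next=.  (t=0,i=8, bit16=0)
  nb .####: next=.  (t=0,i=3, bit15=0)
  nb .###.: next=.  (t=2,i=12, bit14=0)
  nb .##.#: next=#  (t=1,i=2, bit13=1)
  nb .##..: next=.  (t=2,i=3, bit12=0)
  nb .#.##: next=.  (t=2,i=1, bit11=0)
  nb .#.#.: next=.  (t=1,i=5, bit10=0)
  nb .#..#: next=.  (t=1,i=7, bit9=0)
  nb .#...: next=.  (t=0,i=17, bit8=0)
  nb ..###: next=#  (t=0,i=2, bit7=1)
  nb ..##.: next=.  (t=1,i=1, bit6=0)
  nb ..#.#: next=.  (t=2,i=0, bit5=0)
  nb ..#..: next=.  (t=0,i=16, bit4=0)
  nb ...##: next=#  (t=0,i=1, bit3=1)
  nb ...#.: next=#  (t=0,i=15, bit2=1)
  nb ....#: next=#  (t=0,i=14, bit1=1)
  nb .....: next=#  (t=0,i=9, bit0=1)
  bits 10111110110010000010000010001111 = 3200786575

3200786575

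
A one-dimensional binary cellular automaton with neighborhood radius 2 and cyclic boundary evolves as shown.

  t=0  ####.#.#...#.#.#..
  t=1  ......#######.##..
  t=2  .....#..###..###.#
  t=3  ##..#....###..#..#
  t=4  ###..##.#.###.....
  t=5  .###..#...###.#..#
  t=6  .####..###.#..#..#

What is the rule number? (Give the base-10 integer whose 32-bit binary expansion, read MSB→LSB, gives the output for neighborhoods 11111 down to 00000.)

  [31] ##### => #  t=1,i=8
  [30] ####. => .  t=0,i=2
  [29] ###.# => .  t=0,i=3
  [28] ###.. => #  t=2,i=10
  [27] ##.## => #  t=1,i=13
  [26] ##.#. => .  t=0,i=4
  [25] ##..# => #  t=2,i=11
  [24] ##... => .  t=1,i=16
  [23] #.### => #  t=4,i=10
  [22] #.##. => #  t=1,i=14
  [21] #.#.# => .  t=0,i=5
  [20] #.#.. => #  t=0,i=7
  [19] #..## => .  t=0,i=17
  [18] #..#. => .  t=3,i=3
  [17] #...# => #  t=0,i=9
  [16] #.... => #  t=1,i=17
  [15] .#### => .  t=0,i=1
  [14] .###. => #  t=2,i=9
  [13] .##.# => #  t=4,i=6
  [12] .##.. => #  t=1,i=15
  [11] .#.## => .  t=4,i=9
  [10] .#.#. => #  t=0,i=6
  [9] .#..# => .  t=0,i=16
  [8] .#... => #  t=0,i=8
  [7] ..### => .  t=0,i=0
  [6] ..##. => .  t=4,i=5
  [5] ..#.# => #  t=0,i=11
  [4] ..#.. => .  t=2,i=5
  [3] ...## => #  t=1,i=5
  [2] ...#. => #  t=0,i=10
  [1] ....# => .  t=1,i=4
  [0] ..... => .  t=1,i=0
  bits 10011010110100110111010100101100 = 2597549356

2597549356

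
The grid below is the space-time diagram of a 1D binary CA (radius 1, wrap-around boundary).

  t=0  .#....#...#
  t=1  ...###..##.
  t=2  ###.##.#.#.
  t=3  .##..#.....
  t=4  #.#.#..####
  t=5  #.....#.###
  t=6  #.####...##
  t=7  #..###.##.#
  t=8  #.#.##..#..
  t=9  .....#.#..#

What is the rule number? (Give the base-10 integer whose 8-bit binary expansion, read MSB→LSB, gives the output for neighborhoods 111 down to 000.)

195

  nb ###: next=#  (t=1,i=4, bit7=1)
  nb ##.: next=#  (t=1,i=5, bit6=1)
  nb #.#: next=.  (t=0,i=0, bit5=0)
  nb #..: next=.  (t=0,i=2, bit4=0)
  nb .##: next=.  (t=1,i=3, bit3=0)
  nb .#.: next=.  (t=0,i=1, bit2=0)
  nb ..#: next=#  (t=0,i=5, bit1=1)
  nb ...: next=#  (t=0,i=3, bit0=1)
  bits 11000011 = 195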